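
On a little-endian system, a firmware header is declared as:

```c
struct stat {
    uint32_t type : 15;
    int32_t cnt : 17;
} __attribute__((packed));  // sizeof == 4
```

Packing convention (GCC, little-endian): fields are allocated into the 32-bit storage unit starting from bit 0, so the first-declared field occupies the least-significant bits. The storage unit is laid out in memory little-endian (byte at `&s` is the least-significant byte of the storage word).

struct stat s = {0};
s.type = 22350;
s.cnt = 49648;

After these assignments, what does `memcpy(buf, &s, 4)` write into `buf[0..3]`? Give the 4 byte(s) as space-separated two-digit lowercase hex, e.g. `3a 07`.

4e 57 f8 60

type:15 = 22350 → 0x574e << 0 → word 0x0000574e
cnt:17 = 49648 → 0xc1f0 << 15 → word 0x60f8574e
word = 0x60f8574e → little-endian bytes:
  [0]=0x4e  [1]=0x57  [2]=0xf8  [3]=0x60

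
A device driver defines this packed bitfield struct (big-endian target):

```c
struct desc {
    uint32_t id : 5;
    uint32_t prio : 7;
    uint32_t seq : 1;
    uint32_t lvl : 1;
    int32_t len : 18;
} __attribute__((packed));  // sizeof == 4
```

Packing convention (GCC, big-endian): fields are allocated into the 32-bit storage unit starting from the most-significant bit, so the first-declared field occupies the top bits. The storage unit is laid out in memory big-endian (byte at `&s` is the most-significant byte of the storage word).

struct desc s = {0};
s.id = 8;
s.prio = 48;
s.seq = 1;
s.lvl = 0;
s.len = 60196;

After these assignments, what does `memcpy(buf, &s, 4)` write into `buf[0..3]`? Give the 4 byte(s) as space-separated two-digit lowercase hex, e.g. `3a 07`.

[27+:5] id=8 & 0x1f = 0x8; word=0x40000000
[20+:7] prio=48 & 0x7f = 0x30; word=0x43000000
[19+:1] seq=1 & 0x1 = 0x1; word=0x43080000
[18+:1] lvl=0 & 0x1 = 0x0; word=0x43080000
[0+:18] len=60196 & 0x3ffff = 0xeb24; word=0x4308eb24
word = 0x4308eb24 → big-endian bytes:
  [0]=0x43  [1]=0x08  [2]=0xeb  [3]=0x24

43 08 eb 24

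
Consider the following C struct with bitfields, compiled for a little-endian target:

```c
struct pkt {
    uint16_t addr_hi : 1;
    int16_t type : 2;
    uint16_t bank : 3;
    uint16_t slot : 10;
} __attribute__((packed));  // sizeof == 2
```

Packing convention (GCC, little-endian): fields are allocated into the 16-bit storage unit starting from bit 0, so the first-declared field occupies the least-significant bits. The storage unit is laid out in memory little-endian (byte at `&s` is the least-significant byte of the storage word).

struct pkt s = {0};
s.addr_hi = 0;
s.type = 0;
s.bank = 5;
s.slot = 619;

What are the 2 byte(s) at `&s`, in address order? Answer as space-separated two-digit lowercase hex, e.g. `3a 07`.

e8 9a

addr_hi:1 = 0 → 0x0 << 0 → word 0x0000
type:2 = 0 → 0x0 << 1 → word 0x0000
bank:3 = 5 → 0x5 << 3 → word 0x0028
slot:10 = 619 → 0x26b << 6 → word 0x9ae8
word = 0x9ae8 → little-endian bytes:
  [0]=0xe8  [1]=0x9a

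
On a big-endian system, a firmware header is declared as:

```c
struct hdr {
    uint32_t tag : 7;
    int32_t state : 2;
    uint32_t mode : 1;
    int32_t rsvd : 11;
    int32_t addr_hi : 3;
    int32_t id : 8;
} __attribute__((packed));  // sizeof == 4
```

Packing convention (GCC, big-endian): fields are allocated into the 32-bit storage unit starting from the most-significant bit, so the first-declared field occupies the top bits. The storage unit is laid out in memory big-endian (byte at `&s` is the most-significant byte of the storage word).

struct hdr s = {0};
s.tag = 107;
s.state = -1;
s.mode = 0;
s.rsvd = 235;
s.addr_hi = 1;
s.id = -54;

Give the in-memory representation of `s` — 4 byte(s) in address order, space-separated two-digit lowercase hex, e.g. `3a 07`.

[25+:7] tag=107 & 0x7f = 0x6b; word=0xd6000000
[23+:2] state=-1 & 0x3 = 0x3; word=0xd7800000
[22+:1] mode=0 & 0x1 = 0x0; word=0xd7800000
[11+:11] rsvd=235 & 0x7ff = 0xeb; word=0xd7875800
[8+:3] addr_hi=1 & 0x7 = 0x1; word=0xd7875900
[0+:8] id=-54 & 0xff = 0xca; word=0xd78759ca
word = 0xd78759ca → big-endian bytes:
  [0]=0xd7  [1]=0x87  [2]=0x59  [3]=0xca

d7 87 59 ca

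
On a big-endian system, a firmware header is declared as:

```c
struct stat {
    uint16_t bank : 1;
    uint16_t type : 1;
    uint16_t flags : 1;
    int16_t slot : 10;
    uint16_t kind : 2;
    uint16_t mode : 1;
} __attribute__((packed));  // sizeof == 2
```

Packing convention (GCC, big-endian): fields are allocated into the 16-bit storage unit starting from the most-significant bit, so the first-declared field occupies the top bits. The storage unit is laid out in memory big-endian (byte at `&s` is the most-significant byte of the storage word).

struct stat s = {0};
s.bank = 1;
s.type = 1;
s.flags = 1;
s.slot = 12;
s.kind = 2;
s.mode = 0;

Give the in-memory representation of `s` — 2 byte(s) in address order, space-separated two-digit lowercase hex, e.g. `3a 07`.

[15+:1] bank=1 & 0x1 = 0x1; word=0x8000
[14+:1] type=1 & 0x1 = 0x1; word=0xc000
[13+:1] flags=1 & 0x1 = 0x1; word=0xe000
[3+:10] slot=12 & 0x3ff = 0xc; word=0xe060
[1+:2] kind=2 & 0x3 = 0x2; word=0xe064
[0+:1] mode=0 & 0x1 = 0x0; word=0xe064
word = 0xe064 → big-endian bytes:
  [0]=0xe0  [1]=0x64

e0 64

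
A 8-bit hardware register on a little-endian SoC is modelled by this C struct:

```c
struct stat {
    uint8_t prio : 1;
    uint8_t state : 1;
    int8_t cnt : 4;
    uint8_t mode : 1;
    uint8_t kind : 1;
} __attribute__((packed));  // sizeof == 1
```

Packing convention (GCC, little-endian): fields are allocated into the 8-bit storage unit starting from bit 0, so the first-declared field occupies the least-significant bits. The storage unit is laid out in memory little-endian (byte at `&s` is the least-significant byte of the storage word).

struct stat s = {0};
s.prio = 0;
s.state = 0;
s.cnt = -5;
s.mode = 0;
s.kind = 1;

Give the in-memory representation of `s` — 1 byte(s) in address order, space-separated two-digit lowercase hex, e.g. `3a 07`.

prio (1b) val=0 bits=0x0 at bit 0: 0x00
state (1b) val=0 bits=0x0 at bit 1: 0x00
cnt (4b) val=-5 bits=0xb at bit 2: 0x2c
mode (1b) val=0 bits=0x0 at bit 6: 0x2c
kind (1b) val=1 bits=0x1 at bit 7: 0xac
word = 0xac → little-endian bytes:
  [0]=0xac

ac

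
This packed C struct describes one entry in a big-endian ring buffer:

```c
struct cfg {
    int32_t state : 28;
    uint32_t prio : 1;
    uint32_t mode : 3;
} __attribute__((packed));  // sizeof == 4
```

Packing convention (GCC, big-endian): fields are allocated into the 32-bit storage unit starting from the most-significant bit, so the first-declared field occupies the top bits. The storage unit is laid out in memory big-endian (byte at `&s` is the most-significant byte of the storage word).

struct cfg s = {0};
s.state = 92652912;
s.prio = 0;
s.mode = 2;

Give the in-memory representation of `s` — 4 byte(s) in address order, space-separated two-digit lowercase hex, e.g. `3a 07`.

[4+:28] state=92652912 & 0xfffffff = 0x585c570; word=0x585c5700
[3+:1] prio=0 & 0x1 = 0x0; word=0x585c5700
[0+:3] mode=2 & 0x7 = 0x2; word=0x585c5702
word = 0x585c5702 → big-endian bytes:
  [0]=0x58  [1]=0x5c  [2]=0x57  [3]=0x02

58 5c 57 02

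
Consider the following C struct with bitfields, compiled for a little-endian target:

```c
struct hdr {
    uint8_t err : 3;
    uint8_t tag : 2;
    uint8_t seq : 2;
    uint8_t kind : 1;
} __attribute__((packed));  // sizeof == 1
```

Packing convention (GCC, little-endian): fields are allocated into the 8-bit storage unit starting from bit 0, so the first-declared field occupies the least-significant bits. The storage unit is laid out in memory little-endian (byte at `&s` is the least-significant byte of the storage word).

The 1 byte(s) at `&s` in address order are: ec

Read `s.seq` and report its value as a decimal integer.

[0]=0xec (little-endian) → word 0xec
err [0+:3] = (word>>0) & 0x7 = 4
tag [3+:2] = (word>>3) & 0x3 = 1
seq [5+:2] = (word>>5) & 0x3 = 3  ←
kind [7+:1] = (word>>7) & 0x1 = 1

3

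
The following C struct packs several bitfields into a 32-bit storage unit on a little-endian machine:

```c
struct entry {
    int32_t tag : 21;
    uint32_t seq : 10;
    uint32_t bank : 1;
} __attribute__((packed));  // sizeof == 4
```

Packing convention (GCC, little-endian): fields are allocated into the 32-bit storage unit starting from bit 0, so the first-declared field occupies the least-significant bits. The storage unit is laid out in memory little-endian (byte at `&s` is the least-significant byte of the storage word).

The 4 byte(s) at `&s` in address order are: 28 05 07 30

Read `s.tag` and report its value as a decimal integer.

[0]=0x28 [1]=0x05 [2]=0x07 [3]=0x30 (little-endian) → word 0x30070528
tag [0+:21] = (word>>0) & 0x1fffff = 460072  ←
seq [21+:10] = (word>>21) & 0x3ff = 384
bank [31+:1] = (word>>31) & 0x1 = 0
tag signed 21b, MSB=0: value = 460072

460072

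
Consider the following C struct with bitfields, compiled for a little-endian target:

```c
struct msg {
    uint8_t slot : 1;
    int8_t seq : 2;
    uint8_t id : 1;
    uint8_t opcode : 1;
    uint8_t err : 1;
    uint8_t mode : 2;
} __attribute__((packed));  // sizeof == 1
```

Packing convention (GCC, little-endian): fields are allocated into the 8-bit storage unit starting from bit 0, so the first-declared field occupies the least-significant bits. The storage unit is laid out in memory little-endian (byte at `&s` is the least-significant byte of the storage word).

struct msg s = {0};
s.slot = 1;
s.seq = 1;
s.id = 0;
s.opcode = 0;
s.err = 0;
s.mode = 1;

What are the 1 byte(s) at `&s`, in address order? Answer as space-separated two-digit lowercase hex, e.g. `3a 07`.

slot:1 = 1 → 0x1 << 0 → word 0x01
seq:2 = 1 → 0x1 << 1 → word 0x03
id:1 = 0 → 0x0 << 3 → word 0x03
opcode:1 = 0 → 0x0 << 4 → word 0x03
err:1 = 0 → 0x0 << 5 → word 0x03
mode:2 = 1 → 0x1 << 6 → word 0x43
word = 0x43 → little-endian bytes:
  [0]=0x43

43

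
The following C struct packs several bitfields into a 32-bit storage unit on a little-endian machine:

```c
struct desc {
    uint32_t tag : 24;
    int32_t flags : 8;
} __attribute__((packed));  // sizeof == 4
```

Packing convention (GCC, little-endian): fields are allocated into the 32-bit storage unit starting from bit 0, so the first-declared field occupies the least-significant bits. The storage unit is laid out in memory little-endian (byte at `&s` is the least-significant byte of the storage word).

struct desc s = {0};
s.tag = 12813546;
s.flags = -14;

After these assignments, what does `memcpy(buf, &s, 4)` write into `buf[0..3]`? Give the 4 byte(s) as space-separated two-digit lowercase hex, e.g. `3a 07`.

tag:24 = 12813546 → 0xc384ea << 0 → word 0x00c384ea
flags:8 = -14 → 0xf2 << 24 → word 0xf2c384ea
word = 0xf2c384ea → little-endian bytes:
  [0]=0xea  [1]=0x84  [2]=0xc3  [3]=0xf2

ea 84 c3 f2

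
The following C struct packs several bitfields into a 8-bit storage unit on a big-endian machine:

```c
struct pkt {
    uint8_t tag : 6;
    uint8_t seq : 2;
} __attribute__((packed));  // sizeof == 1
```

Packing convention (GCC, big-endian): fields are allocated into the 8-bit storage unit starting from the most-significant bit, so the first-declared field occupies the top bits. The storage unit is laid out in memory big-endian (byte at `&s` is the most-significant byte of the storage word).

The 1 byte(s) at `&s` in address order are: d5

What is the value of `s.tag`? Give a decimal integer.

53

[0]=0xd5 (big-endian) → word 0xd5
tag:6 @ bit 2 → (0xd5>>2)&0x3f = 0x35  ←
seq:2 @ bit 0 → (0xd5>>0)&0x3 = 0x1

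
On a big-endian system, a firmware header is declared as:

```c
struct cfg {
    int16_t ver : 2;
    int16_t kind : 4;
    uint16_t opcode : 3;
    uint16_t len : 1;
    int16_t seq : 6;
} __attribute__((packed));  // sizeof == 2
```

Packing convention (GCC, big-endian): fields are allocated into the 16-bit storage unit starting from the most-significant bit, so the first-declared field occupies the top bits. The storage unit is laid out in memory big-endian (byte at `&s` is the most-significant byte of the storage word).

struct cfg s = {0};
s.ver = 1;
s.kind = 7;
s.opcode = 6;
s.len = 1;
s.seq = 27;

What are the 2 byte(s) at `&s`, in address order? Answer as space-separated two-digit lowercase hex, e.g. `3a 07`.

5f 5b

ver (2b) val=1 bits=0x1 at bit 14: 0x4000
kind (4b) val=7 bits=0x7 at bit 10: 0x5c00
opcode (3b) val=6 bits=0x6 at bit 7: 0x5f00
len (1b) val=1 bits=0x1 at bit 6: 0x5f40
seq (6b) val=27 bits=0x1b at bit 0: 0x5f5b
word = 0x5f5b → big-endian bytes:
  [0]=0x5f  [1]=0x5b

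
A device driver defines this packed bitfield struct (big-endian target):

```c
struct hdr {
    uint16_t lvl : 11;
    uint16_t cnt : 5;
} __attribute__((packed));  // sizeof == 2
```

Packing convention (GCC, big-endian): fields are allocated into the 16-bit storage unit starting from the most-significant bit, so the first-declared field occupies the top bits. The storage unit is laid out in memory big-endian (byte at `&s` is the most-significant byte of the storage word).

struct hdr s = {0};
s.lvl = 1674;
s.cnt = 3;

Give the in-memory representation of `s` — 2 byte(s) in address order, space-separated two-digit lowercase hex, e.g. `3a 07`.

d1 43

lvl:11 = 1674 → 0x68a << 5 → word 0xd140
cnt:5 = 3 → 0x3 << 0 → word 0xd143
word = 0xd143 → big-endian bytes:
  [0]=0xd1  [1]=0x43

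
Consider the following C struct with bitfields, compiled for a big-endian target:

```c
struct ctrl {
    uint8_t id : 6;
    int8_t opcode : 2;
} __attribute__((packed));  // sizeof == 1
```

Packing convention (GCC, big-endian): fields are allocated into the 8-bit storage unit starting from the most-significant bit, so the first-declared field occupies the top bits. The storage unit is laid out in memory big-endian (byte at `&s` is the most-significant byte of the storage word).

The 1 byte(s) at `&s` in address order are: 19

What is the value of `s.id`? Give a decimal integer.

6

[0]=0x19 (big-endian) → word 0x19
id [2+:6] = (word>>2) & 0x3f = 6  ←
opcode [0+:2] = (word>>0) & 0x3 = 1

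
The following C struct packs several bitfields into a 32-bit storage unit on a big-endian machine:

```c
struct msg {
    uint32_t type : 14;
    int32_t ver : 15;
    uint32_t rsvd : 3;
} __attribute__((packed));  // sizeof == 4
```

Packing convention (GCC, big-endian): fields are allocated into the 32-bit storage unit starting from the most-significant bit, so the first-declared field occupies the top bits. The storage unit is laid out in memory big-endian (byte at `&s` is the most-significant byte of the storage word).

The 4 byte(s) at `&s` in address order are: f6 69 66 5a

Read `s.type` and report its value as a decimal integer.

15770

[0]=0xf6 [1]=0x69 [2]=0x66 [3]=0x5a (big-endian) → word 0xf669665a
type:14 @ bit 18 → (0xf669665a>>18)&0x3fff = 0x3d9a  ←
ver:15 @ bit 3 → (0xf669665a>>3)&0x7fff = 0x2ccb
rsvd:3 @ bit 0 → (0xf669665a>>0)&0x7 = 0x2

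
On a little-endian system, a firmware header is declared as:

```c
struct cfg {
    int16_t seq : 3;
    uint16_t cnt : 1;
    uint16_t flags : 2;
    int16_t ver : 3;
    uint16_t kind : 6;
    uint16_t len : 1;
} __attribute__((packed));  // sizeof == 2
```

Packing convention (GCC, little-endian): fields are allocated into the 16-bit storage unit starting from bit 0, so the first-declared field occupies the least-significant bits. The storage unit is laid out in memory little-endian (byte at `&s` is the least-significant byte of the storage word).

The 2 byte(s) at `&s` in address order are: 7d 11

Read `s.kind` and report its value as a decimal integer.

[0]=0x7d [1]=0x11 (little-endian) → word 0x117d
seq:3 @ bit 0 → (0x117d>>0)&0x7 = 0x5
cnt:1 @ bit 3 → (0x117d>>3)&0x1 = 0x1
flags:2 @ bit 4 → (0x117d>>4)&0x3 = 0x3
ver:3 @ bit 6 → (0x117d>>6)&0x7 = 0x5
kind:6 @ bit 9 → (0x117d>>9)&0x3f = 0x8  ←
len:1 @ bit 15 → (0x117d>>15)&0x1 = 0x0

8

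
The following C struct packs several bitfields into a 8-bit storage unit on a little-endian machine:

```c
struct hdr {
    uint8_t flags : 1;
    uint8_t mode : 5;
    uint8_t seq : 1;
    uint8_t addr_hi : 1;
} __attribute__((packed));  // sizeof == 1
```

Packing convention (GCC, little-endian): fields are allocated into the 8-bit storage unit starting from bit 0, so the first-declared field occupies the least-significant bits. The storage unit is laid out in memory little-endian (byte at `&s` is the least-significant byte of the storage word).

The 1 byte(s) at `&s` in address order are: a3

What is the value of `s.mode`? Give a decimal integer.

17

[0]=0xa3 (little-endian) → word 0xa3
flags:1 @ bit 0 → (0xa3>>0)&0x1 = 0x1
mode:5 @ bit 1 → (0xa3>>1)&0x1f = 0x11  ←
seq:1 @ bit 6 → (0xa3>>6)&0x1 = 0x0
addr_hi:1 @ bit 7 → (0xa3>>7)&0x1 = 0x1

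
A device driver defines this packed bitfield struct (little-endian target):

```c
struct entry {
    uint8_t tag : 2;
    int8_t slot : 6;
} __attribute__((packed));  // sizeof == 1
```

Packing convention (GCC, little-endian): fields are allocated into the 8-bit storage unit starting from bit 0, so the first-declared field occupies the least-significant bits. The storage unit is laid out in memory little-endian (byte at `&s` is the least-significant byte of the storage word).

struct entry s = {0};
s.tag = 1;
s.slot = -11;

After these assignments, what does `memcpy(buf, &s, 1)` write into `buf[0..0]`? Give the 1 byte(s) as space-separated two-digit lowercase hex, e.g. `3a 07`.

[0+:2] tag=1 & 0x3 = 0x1; word=0x01
[2+:6] slot=-11 & 0x3f = 0x35; word=0xd5
word = 0xd5 → little-endian bytes:
  [0]=0xd5

d5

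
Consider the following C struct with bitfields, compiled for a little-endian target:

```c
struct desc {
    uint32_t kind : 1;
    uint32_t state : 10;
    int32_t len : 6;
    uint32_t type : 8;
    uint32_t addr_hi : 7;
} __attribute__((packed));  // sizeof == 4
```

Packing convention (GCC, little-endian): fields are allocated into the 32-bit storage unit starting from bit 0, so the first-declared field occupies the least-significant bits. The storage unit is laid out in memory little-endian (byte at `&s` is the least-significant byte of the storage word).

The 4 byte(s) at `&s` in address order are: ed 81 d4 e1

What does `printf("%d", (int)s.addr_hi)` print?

112

[0]=0xed [1]=0x81 [2]=0xd4 [3]=0xe1 (little-endian) → word 0xe1d481ed
kind [0+:1] = (word>>0) & 0x1 = 1
state [1+:10] = (word>>1) & 0x3ff = 246
len [11+:6] = (word>>11) & 0x3f = 16
type [17+:8] = (word>>17) & 0xff = 234
addr_hi [25+:7] = (word>>25) & 0x7f = 112  ←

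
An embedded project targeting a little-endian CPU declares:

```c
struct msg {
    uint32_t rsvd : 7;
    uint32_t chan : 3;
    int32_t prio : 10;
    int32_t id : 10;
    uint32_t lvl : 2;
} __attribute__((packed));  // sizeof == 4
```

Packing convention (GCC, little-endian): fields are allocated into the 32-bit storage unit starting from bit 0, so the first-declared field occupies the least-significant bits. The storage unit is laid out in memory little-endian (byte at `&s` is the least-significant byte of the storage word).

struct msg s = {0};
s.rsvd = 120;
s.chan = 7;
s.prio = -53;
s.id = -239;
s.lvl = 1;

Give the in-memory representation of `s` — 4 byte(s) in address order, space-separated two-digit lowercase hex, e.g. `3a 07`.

[0+:7] rsvd=120 & 0x7f = 0x78; word=0x00000078
[7+:3] chan=7 & 0x7 = 0x7; word=0x000003f8
[10+:10] prio=-53 & 0x3ff = 0x3cb; word=0x000f2ff8
[20+:10] id=-239 & 0x3ff = 0x311; word=0x311f2ff8
[30+:2] lvl=1 & 0x3 = 0x1; word=0x711f2ff8
word = 0x711f2ff8 → little-endian bytes:
  [0]=0xf8  [1]=0x2f  [2]=0x1f  [3]=0x71

f8 2f 1f 71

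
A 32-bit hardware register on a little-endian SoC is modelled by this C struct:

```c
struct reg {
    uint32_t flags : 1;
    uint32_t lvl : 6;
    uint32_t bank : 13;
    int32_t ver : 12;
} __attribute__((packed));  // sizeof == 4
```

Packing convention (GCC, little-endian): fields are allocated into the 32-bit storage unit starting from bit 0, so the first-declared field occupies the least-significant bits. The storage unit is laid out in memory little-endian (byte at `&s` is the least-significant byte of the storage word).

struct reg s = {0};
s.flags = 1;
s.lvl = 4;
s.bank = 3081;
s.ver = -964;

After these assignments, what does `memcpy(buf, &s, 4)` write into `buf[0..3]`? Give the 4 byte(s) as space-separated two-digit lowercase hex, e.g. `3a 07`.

89 04 c6 c3

flags (1b) val=1 bits=0x1 at bit 0: 0x00000001
lvl (6b) val=4 bits=0x4 at bit 1: 0x00000009
bank (13b) val=3081 bits=0xc09 at bit 7: 0x00060489
ver (12b) val=-964 bits=0xc3c at bit 20: 0xc3c60489
word = 0xc3c60489 → little-endian bytes:
  [0]=0x89  [1]=0x04  [2]=0xc6  [3]=0xc3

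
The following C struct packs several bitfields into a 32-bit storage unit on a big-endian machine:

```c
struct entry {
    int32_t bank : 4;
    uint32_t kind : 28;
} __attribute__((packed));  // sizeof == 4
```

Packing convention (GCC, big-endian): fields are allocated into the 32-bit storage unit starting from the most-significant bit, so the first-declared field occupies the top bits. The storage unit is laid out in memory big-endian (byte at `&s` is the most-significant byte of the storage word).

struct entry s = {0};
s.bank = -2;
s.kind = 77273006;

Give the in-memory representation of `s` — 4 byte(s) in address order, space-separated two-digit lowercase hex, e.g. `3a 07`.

bank (4b) val=-2 bits=0xe at bit 28: 0xe0000000
kind (28b) val=77273006 bits=0x49b17ae at bit 0: 0xe49b17ae
word = 0xe49b17ae → big-endian bytes:
  [0]=0xe4  [1]=0x9b  [2]=0x17  [3]=0xae

e4 9b 17 ae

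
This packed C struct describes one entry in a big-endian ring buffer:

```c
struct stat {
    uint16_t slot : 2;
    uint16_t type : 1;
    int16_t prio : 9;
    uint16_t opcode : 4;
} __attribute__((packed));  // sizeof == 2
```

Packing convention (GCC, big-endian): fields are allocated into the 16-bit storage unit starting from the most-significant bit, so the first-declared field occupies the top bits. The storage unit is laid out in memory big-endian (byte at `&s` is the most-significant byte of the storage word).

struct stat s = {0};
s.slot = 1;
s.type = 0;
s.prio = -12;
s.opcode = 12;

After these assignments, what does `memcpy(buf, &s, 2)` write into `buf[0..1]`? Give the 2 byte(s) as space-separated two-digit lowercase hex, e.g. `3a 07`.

slot (2b) val=1 bits=0x1 at bit 14: 0x4000
type (1b) val=0 bits=0x0 at bit 13: 0x4000
prio (9b) val=-12 bits=0x1f4 at bit 4: 0x5f40
opcode (4b) val=12 bits=0xc at bit 0: 0x5f4c
word = 0x5f4c → big-endian bytes:
  [0]=0x5f  [1]=0x4c

5f 4c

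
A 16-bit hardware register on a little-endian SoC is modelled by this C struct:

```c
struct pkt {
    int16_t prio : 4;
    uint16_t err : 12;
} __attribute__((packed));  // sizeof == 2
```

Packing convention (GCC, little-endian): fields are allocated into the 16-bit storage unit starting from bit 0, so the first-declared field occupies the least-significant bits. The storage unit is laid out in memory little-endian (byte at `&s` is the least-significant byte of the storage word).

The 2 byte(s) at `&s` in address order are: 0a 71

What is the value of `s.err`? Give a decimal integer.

1808

[0]=0x0a [1]=0x71 (little-endian) → word 0x710a
prio [0+:4] = (word>>0) & 0xf = 10
err [4+:12] = (word>>4) & 0xfff = 1808  ←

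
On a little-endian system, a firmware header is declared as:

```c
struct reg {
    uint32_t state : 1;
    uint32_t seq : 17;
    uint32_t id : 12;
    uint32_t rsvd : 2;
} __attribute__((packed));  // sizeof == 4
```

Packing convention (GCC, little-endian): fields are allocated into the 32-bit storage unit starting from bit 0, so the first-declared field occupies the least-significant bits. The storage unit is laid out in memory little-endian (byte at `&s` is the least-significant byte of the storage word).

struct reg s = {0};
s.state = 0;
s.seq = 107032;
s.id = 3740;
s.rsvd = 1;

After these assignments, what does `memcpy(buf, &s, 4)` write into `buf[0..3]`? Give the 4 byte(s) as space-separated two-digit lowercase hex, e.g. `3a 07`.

30 44 73 7a

[0+:1] state=0 & 0x1 = 0x0; word=0x00000000
[1+:17] seq=107032 & 0x1ffff = 0x1a218; word=0x00034430
[18+:12] id=3740 & 0xfff = 0xe9c; word=0x3a734430
[30+:2] rsvd=1 & 0x3 = 0x1; word=0x7a734430
word = 0x7a734430 → little-endian bytes:
  [0]=0x30  [1]=0x44  [2]=0x73  [3]=0x7a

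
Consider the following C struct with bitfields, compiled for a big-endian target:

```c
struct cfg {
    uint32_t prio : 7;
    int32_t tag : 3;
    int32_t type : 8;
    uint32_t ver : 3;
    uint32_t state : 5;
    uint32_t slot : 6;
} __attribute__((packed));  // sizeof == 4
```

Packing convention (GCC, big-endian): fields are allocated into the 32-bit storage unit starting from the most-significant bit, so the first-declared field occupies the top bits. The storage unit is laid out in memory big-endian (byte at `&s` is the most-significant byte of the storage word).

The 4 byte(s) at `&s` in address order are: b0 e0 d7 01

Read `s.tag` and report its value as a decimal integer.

[0]=0xb0 [1]=0xe0 [2]=0xd7 [3]=0x01 (big-endian) → word 0xb0e0d701
prio:7 @ bit 25 → (0xb0e0d701>>25)&0x7f = 0x58
tag:3 @ bit 22 → (0xb0e0d701>>22)&0x7 = 0x3  ←
type:8 @ bit 14 → (0xb0e0d701>>14)&0xff = 0x83
ver:3 @ bit 11 → (0xb0e0d701>>11)&0x7 = 0x2
state:5 @ bit 6 → (0xb0e0d701>>6)&0x1f = 0x1c
slot:6 @ bit 0 → (0xb0e0d701>>0)&0x3f = 0x1
tag signed 3b, MSB=0: value = 3

3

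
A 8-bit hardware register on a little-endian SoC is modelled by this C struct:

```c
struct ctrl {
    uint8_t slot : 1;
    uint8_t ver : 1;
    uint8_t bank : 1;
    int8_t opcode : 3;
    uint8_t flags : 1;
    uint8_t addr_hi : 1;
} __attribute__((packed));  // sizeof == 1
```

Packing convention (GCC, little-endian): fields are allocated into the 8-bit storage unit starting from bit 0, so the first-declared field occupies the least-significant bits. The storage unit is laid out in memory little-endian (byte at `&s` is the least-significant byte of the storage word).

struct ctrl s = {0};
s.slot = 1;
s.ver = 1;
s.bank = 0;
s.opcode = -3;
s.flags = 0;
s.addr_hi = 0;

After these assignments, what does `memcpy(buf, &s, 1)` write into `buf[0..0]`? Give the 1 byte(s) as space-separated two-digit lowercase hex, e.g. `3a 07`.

slot (1b) val=1 bits=0x1 at bit 0: 0x01
ver (1b) val=1 bits=0x1 at bit 1: 0x03
bank (1b) val=0 bits=0x0 at bit 2: 0x03
opcode (3b) val=-3 bits=0x5 at bit 3: 0x2b
flags (1b) val=0 bits=0x0 at bit 6: 0x2b
addr_hi (1b) val=0 bits=0x0 at bit 7: 0x2b
word = 0x2b → little-endian bytes:
  [0]=0x2b

2b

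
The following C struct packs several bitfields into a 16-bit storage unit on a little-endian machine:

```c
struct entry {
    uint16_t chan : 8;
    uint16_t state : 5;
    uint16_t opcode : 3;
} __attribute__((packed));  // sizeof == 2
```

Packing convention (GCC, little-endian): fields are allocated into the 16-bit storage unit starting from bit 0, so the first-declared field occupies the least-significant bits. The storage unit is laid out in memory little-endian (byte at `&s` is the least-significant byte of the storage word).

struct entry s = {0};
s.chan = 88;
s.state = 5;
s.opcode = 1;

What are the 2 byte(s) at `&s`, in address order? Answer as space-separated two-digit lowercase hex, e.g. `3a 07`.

58 25

chan (8b) val=88 bits=0x58 at bit 0: 0x0058
state (5b) val=5 bits=0x5 at bit 8: 0x0558
opcode (3b) val=1 bits=0x1 at bit 13: 0x2558
word = 0x2558 → little-endian bytes:
  [0]=0x58  [1]=0x25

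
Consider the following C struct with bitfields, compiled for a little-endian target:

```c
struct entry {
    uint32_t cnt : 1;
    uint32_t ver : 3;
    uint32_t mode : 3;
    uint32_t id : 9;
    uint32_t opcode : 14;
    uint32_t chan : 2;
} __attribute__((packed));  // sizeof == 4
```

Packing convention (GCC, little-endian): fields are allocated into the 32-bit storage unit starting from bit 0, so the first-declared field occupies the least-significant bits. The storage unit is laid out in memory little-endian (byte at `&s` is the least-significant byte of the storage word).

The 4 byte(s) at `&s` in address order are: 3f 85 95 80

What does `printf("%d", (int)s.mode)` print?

3

[0]=0x3f [1]=0x85 [2]=0x95 [3]=0x80 (little-endian) → word 0x8095853f
cnt:1 @ bit 0 → (0x8095853f>>0)&0x1 = 0x1
ver:3 @ bit 1 → (0x8095853f>>1)&0x7 = 0x7
mode:3 @ bit 4 → (0x8095853f>>4)&0x7 = 0x3  ←
id:9 @ bit 7 → (0x8095853f>>7)&0x1ff = 0x10a
opcode:14 @ bit 16 → (0x8095853f>>16)&0x3fff = 0x95
chan:2 @ bit 30 → (0x8095853f>>30)&0x3 = 0x2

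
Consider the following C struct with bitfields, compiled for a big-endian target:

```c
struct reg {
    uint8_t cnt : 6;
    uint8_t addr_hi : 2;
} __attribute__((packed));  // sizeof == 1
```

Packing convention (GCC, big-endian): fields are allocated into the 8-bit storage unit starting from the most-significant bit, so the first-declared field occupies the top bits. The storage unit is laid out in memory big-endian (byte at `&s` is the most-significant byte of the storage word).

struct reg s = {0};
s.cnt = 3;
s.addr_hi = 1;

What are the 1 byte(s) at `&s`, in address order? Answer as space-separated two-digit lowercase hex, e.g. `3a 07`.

cnt (6b) val=3 bits=0x3 at bit 2: 0x0c
addr_hi (2b) val=1 bits=0x1 at bit 0: 0x0d
word = 0x0d → big-endian bytes:
  [0]=0x0d

0d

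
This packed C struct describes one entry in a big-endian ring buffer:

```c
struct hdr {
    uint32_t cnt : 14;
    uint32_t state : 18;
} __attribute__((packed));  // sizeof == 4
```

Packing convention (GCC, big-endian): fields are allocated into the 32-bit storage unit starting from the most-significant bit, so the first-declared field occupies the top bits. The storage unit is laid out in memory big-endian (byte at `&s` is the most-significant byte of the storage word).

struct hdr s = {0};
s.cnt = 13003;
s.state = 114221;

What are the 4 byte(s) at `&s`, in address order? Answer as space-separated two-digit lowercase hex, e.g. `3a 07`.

cb 2d be 2d

[18+:14] cnt=13003 & 0x3fff = 0x32cb; word=0xcb2c0000
[0+:18] state=114221 & 0x3ffff = 0x1be2d; word=0xcb2dbe2d
word = 0xcb2dbe2d → big-endian bytes:
  [0]=0xcb  [1]=0x2d  [2]=0xbe  [3]=0x2d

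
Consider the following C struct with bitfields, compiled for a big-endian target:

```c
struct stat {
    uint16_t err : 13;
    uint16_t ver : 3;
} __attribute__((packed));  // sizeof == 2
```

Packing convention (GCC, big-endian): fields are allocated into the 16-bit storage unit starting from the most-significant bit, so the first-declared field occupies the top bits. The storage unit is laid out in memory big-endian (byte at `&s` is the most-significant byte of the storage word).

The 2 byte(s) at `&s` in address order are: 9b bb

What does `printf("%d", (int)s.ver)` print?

[0]=0x9b [1]=0xbb (big-endian) → word 0x9bbb
err [3+:13] = (word>>3) & 0x1fff = 4983
ver [0+:3] = (word>>0) & 0x7 = 3  ←

3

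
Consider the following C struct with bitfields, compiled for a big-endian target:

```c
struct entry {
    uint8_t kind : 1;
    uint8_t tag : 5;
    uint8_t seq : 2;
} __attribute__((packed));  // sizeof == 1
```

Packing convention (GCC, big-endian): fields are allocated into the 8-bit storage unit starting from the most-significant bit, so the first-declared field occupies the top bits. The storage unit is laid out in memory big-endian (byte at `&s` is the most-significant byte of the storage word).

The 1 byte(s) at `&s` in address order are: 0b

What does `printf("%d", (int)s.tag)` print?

[0]=0x0b (big-endian) → word 0x0b
kind:1 @ bit 7 → (0x0b>>7)&0x1 = 0x0
tag:5 @ bit 2 → (0x0b>>2)&0x1f = 0x2  ←
seq:2 @ bit 0 → (0x0b>>0)&0x3 = 0x3

2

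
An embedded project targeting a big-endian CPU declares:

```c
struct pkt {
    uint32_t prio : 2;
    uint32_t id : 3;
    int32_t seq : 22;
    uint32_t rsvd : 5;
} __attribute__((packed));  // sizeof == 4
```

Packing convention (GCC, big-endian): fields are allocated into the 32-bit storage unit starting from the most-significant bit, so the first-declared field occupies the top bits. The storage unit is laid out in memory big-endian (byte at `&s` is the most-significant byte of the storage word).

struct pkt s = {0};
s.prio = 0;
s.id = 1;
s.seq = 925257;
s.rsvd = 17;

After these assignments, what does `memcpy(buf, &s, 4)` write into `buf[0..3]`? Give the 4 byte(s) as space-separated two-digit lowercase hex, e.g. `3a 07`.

prio:2 = 0 → 0x0 << 30 → word 0x00000000
id:3 = 1 → 0x1 << 27 → word 0x08000000
seq:22 = 925257 → 0xe1e49 << 5 → word 0x09c3c920
rsvd:5 = 17 → 0x11 << 0 → word 0x09c3c931
word = 0x09c3c931 → big-endian bytes:
  [0]=0x09  [1]=0xc3  [2]=0xc9  [3]=0x31

09 c3 c9 31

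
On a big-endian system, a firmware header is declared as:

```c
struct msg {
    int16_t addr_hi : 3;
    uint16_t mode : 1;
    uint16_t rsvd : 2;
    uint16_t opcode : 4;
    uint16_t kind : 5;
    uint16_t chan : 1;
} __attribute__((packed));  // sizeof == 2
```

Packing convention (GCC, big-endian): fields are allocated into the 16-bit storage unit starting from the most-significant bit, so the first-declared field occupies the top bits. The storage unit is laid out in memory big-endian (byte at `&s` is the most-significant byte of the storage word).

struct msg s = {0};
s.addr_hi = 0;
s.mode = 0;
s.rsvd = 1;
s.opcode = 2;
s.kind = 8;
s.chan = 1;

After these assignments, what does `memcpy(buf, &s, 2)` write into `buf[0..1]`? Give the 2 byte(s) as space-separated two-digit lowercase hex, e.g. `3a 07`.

04 91

addr_hi:3 = 0 → 0x0 << 13 → word 0x0000
mode:1 = 0 → 0x0 << 12 → word 0x0000
rsvd:2 = 1 → 0x1 << 10 → word 0x0400
opcode:4 = 2 → 0x2 << 6 → word 0x0480
kind:5 = 8 → 0x8 << 1 → word 0x0490
chan:1 = 1 → 0x1 << 0 → word 0x0491
word = 0x0491 → big-endian bytes:
  [0]=0x04  [1]=0x91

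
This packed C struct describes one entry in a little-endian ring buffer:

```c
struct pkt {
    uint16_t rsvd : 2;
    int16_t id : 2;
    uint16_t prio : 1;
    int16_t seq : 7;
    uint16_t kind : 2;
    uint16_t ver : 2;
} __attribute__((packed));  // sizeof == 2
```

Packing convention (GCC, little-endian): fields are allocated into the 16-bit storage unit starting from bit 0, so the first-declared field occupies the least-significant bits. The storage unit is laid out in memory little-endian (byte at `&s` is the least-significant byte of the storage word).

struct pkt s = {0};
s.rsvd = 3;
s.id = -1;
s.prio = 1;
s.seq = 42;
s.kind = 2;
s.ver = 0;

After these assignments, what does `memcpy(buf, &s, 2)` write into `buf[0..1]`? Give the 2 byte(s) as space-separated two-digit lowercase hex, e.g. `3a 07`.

5f 25

rsvd (2b) val=3 bits=0x3 at bit 0: 0x0003
id (2b) val=-1 bits=0x3 at bit 2: 0x000f
prio (1b) val=1 bits=0x1 at bit 4: 0x001f
seq (7b) val=42 bits=0x2a at bit 5: 0x055f
kind (2b) val=2 bits=0x2 at bit 12: 0x255f
ver (2b) val=0 bits=0x0 at bit 14: 0x255f
word = 0x255f → little-endian bytes:
  [0]=0x5f  [1]=0x25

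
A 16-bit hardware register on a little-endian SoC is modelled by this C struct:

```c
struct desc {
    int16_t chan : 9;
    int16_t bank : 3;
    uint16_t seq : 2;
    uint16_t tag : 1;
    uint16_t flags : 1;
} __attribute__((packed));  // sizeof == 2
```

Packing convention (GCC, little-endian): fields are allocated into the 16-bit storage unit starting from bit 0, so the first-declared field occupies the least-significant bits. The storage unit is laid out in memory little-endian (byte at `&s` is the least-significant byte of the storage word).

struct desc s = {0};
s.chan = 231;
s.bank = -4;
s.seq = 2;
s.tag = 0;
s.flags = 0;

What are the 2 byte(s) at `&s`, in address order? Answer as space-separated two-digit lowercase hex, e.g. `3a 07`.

chan:9 = 231 → 0xe7 << 0 → word 0x00e7
bank:3 = -4 → 0x4 << 9 → word 0x08e7
seq:2 = 2 → 0x2 << 12 → word 0x28e7
tag:1 = 0 → 0x0 << 14 → word 0x28e7
flags:1 = 0 → 0x0 << 15 → word 0x28e7
word = 0x28e7 → little-endian bytes:
  [0]=0xe7  [1]=0x28

e7 28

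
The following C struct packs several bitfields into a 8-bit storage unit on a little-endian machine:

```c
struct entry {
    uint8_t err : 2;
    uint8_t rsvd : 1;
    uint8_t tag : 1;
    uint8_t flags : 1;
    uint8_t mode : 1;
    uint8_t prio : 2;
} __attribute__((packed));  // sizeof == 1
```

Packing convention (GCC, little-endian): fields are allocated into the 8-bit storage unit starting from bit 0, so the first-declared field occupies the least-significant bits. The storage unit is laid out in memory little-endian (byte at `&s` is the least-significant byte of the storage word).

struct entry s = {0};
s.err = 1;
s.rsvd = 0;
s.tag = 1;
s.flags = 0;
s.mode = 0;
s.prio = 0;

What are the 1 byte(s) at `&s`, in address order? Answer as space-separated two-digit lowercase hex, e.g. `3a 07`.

[0+:2] err=1 & 0x3 = 0x1; word=0x01
[2+:1] rsvd=0 & 0x1 = 0x0; word=0x01
[3+:1] tag=1 & 0x1 = 0x1; word=0x09
[4+:1] flags=0 & 0x1 = 0x0; word=0x09
[5+:1] mode=0 & 0x1 = 0x0; word=0x09
[6+:2] prio=0 & 0x3 = 0x0; word=0x09
word = 0x09 → little-endian bytes:
  [0]=0x09

09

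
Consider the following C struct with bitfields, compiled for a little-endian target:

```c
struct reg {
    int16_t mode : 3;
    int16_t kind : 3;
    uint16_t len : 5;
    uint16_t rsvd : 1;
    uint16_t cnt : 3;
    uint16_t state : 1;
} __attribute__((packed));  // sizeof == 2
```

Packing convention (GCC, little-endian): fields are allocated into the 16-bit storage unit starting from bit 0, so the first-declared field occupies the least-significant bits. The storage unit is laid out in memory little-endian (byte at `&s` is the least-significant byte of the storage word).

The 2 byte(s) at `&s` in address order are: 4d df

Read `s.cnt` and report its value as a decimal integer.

[0]=0x4d [1]=0xdf (little-endian) → word 0xdf4d
mode [0+:3] = (word>>0) & 0x7 = 5
kind [3+:3] = (word>>3) & 0x7 = 1
len [6+:5] = (word>>6) & 0x1f = 29
rsvd [11+:1] = (word>>11) & 0x1 = 1
cnt [12+:3] = (word>>12) & 0x7 = 5  ←
state [15+:1] = (word>>15) & 0x1 = 1

5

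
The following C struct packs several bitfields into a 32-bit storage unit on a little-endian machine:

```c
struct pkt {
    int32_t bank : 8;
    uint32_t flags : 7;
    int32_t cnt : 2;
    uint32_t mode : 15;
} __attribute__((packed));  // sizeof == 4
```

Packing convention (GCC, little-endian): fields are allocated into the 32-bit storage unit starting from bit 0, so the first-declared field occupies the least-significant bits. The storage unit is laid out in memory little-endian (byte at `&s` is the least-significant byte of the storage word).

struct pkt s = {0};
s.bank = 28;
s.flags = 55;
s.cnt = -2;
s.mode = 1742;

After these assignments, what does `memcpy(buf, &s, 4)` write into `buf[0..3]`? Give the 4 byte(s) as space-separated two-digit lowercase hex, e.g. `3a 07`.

1c 37 9d 0d

[0+:8] bank=28 & 0xff = 0x1c; word=0x0000001c
[8+:7] flags=55 & 0x7f = 0x37; word=0x0000371c
[15+:2] cnt=-2 & 0x3 = 0x2; word=0x0001371c
[17+:15] mode=1742 & 0x7fff = 0x6ce; word=0x0d9d371c
word = 0x0d9d371c → little-endian bytes:
  [0]=0x1c  [1]=0x37  [2]=0x9d  [3]=0x0d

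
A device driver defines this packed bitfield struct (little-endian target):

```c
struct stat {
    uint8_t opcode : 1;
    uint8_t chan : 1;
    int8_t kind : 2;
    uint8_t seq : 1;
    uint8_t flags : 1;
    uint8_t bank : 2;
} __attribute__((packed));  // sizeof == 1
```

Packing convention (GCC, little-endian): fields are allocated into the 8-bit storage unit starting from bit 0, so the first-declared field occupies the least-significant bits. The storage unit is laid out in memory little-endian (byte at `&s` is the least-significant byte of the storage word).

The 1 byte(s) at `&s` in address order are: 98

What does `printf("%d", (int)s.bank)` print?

[0]=0x98 (little-endian) → word 0x98
opcode:1 @ bit 0 → (0x98>>0)&0x1 = 0x0
chan:1 @ bit 1 → (0x98>>1)&0x1 = 0x0
kind:2 @ bit 2 → (0x98>>2)&0x3 = 0x2
seq:1 @ bit 4 → (0x98>>4)&0x1 = 0x1
flags:1 @ bit 5 → (0x98>>5)&0x1 = 0x0
bank:2 @ bit 6 → (0x98>>6)&0x3 = 0x2  ←

2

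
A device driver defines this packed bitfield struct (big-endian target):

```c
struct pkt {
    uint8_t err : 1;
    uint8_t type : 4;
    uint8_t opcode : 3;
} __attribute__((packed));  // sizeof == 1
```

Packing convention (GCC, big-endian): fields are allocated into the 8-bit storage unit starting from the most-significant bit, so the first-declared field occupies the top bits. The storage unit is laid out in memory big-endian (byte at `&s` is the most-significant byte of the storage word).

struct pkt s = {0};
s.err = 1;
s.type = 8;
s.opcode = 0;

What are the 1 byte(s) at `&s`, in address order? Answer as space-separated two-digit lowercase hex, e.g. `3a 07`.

[7+:1] err=1 & 0x1 = 0x1; word=0x80
[3+:4] type=8 & 0xf = 0x8; word=0xc0
[0+:3] opcode=0 & 0x7 = 0x0; word=0xc0
word = 0xc0 → big-endian bytes:
  [0]=0xc0

c0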